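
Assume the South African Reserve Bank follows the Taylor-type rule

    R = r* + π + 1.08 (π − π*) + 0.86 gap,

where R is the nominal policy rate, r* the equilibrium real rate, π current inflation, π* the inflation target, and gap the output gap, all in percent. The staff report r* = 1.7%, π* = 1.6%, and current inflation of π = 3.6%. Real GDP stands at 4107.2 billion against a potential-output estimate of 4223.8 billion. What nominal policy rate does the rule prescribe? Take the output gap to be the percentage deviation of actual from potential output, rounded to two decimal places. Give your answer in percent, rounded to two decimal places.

Output gap = 100 × (4107.2 − 4223.8) / 4223.8 = -2.76%.
R = 1.70 + 3.60 + 1.08 × (3.60 − 1.60) + 0.86 × (-2.76)
   = 1.70 + 3.6 + 2.16 − 2.3736 = 5.09

5.09%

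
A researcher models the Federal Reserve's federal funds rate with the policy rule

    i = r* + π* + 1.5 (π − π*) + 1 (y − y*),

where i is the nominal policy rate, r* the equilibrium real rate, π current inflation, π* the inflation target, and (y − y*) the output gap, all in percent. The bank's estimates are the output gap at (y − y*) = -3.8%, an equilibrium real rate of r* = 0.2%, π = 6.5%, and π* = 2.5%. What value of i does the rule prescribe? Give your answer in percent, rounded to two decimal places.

i = 0.2 + 2.5 + 1.5 × (6.5 − 2.5) + 1 × (-3.8)
   = 0.2 + 2.5 + 6 − 3.8 = 4.90

4.90%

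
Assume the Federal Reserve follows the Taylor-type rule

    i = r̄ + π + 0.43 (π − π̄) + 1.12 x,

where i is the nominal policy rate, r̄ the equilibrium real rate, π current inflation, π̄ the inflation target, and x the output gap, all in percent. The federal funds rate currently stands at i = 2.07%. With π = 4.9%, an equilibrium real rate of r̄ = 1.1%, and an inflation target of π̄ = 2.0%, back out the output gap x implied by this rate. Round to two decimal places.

-4.62%

1.12 x = 2.07 − 1.1 − 4.9 − 0.43 × (4.9 − 2.0) = -5.177
x = -5.177 / 1.12 = -4.62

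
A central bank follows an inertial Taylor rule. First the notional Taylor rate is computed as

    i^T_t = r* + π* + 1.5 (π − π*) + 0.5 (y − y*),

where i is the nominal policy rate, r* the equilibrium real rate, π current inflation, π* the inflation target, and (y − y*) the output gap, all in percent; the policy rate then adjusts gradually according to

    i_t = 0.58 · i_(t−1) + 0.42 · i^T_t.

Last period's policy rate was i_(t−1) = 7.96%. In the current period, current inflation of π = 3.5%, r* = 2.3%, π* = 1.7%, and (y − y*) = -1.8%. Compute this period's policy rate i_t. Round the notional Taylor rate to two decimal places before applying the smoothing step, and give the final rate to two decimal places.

i^T_t = 2.3 + 1.7 + 1.5 × (3.5 − 1.7) + 0.5 × (-1.8)
   = 2.3 + 1.7 + 2.7 − 0.9 = 5.80
i_t = 0.58 × 7.96 + 0.42 × 5.80 = 4.6168 + 2.436 = 7.05

7.05%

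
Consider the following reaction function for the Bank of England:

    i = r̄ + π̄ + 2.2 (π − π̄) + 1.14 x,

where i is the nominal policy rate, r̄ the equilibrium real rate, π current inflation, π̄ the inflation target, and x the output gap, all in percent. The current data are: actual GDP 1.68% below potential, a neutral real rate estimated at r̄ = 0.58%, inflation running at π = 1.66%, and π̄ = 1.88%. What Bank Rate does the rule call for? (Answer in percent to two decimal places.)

0.06%

Output 1.68% below potential → x = -1.68.
i = 0.58 + 1.88 + 2.2 × (1.66 − 1.88) + 1.14 × (-1.68)
   = 0.58 + 1.88 − 0.484 − 1.9152 = 0.06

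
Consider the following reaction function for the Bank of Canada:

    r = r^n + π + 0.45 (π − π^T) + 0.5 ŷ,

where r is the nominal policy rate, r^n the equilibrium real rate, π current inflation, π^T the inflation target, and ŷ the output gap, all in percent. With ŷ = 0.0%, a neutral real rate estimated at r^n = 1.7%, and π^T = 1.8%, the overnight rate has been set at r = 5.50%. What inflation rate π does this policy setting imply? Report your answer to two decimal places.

3.18%

Collecting π: r = r^n + (1 + 0.45) π − 0.45 π^T + 0.5 ŷ
1.45 π = 5.50 − 1.7 + 0.45 × 1.8 − 0.5 × 0.0 = 4.61
π = 4.61 / 1.45 = 3.18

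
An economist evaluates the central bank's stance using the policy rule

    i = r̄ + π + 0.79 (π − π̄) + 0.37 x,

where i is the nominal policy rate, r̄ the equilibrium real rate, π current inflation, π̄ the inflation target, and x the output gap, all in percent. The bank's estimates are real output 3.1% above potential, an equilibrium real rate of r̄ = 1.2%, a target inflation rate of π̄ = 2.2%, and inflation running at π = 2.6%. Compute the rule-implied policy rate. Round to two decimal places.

Output 3.1% above potential → x = 3.1.
i = 1.2 + 2.6 + 0.79 × (2.6 − 2.2) + 0.37 × 3.1
   = 1.2 + 2.6 + 0.316 + 1.147 = 5.26

5.26%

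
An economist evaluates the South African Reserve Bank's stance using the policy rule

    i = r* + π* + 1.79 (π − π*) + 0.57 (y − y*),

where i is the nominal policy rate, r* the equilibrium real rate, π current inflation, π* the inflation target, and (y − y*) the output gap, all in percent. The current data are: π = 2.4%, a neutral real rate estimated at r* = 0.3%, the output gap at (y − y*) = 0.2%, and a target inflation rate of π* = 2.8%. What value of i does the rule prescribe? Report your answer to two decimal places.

2.50%

i = 0.3 + 2.8 + 1.79 × (2.4 − 2.8) + 0.57 × 0.2
   = 0.3 + 2.8 − 0.716 + 0.114 = 2.50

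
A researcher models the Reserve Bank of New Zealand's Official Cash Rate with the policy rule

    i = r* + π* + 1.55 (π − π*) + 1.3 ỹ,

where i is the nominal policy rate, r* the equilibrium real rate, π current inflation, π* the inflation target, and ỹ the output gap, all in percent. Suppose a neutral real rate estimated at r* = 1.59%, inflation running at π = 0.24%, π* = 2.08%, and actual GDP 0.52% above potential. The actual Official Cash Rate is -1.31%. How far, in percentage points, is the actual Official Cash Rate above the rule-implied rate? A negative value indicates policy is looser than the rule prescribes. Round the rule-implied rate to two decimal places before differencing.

-2.80 pp

Output 0.52% above potential → ỹ = 0.52.
i = 1.59 + 2.08 + 1.55 × (0.24 − 2.08) + 1.3 × 0.52
   = 1.59 + 2.08 − 2.852 + 0.676 = 1.49
Deviation = -1.31 − 1.49 = -2.80 pp.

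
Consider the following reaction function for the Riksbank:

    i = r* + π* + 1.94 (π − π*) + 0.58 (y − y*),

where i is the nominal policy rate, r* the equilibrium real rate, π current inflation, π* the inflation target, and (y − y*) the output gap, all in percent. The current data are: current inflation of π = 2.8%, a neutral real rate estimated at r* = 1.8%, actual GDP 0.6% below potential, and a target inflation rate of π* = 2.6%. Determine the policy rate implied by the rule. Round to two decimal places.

4.44%

Output 0.6% below potential → (y − y*) = -0.6.
i = 1.8 + 2.6 + 1.94 × (2.8 − 2.6) + 0.58 × (-0.6)
   = 1.8 + 2.6 + 0.388 − 0.348 = 4.44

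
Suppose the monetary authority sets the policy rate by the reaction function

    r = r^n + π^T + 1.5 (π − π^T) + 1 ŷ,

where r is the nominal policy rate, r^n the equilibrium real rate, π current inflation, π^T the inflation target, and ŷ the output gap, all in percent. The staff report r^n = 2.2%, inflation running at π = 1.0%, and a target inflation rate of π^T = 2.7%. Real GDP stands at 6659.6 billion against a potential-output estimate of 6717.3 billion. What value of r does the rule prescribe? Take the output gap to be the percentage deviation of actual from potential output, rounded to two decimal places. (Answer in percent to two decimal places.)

1.49%

Output gap = 100 × (6659.6 − 6717.3) / 6717.3 = -0.86%.
r = 2.20 + 2.70 + 1.5 × (1.00 − 2.70) + 1 × (-0.86)
   = 2.20 + 2.7 − 2.55 − 0.86 = 1.49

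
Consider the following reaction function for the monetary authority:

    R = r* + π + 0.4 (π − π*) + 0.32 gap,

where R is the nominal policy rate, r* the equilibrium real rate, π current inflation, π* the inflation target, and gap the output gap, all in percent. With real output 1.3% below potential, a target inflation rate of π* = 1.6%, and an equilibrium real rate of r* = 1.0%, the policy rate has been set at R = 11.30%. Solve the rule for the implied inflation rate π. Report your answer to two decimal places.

8.11%

Output 1.3% below potential → gap = -1.3.
Collecting π: R = r* + (1 + 0.4) π − 0.4 π* + 0.32 gap
1.4 π = 11.30 − 1.0 + 0.4 × 1.6 − 0.32 × (-1.3) = 11.356
π = 11.356 / 1.4 = 8.11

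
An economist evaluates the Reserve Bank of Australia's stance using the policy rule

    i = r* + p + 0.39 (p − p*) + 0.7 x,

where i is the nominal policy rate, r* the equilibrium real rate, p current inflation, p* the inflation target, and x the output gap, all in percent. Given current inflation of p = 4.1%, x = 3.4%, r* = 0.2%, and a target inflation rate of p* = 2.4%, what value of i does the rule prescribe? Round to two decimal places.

7.34%

i = 0.2 + 4.1 + 0.39 × (4.1 − 2.4) + 0.7 × 3.4
   = 0.2 + 4.1 + 0.663 + 2.38 = 7.34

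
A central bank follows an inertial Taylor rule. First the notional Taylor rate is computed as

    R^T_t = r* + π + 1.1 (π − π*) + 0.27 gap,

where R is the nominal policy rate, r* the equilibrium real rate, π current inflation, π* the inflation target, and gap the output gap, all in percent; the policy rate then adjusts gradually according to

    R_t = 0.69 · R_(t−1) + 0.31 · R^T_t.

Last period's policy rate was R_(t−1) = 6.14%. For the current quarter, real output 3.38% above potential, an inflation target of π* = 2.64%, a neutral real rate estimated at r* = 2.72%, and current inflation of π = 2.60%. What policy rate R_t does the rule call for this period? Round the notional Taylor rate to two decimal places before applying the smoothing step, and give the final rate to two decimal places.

6.16%

Output 3.38% above potential → gap = 3.38.
R^T_t = 2.72 + 2.60 + 1.1 × (2.60 − 2.64) + 0.27 × 3.38
   = 2.72 + 2.6 − 0.044 + 0.9126 = 6.19
R_t = 0.69 × 6.14 + 0.31 × 6.19 = 4.2366 + 1.9189 = 6.16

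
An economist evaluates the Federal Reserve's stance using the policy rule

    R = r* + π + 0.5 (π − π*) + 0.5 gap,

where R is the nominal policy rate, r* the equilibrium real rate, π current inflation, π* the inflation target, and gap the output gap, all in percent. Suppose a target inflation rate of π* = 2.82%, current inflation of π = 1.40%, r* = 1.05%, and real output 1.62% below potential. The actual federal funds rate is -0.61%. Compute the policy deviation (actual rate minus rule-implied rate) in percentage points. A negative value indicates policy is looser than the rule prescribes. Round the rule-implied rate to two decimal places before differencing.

-1.54 pp

Output 1.62% below potential → gap = -1.62.
R = 1.05 + 1.40 + 0.5 × (1.40 − 2.82) + 0.5 × (-1.62)
   = 1.05 + 1.4 − 0.71 − 0.81 = 0.93
Deviation = -0.61 − 0.93 = -1.54 pp.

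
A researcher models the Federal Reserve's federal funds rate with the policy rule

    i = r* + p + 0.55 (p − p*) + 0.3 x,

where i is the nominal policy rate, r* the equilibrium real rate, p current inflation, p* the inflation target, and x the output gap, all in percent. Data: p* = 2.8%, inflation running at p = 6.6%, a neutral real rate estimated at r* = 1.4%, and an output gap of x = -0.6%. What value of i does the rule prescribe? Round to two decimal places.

i = 1.4 + 6.6 + 0.55 × (6.6 − 2.8) + 0.3 × (-0.6)
   = 1.4 + 6.6 + 2.09 − 0.18 = 9.91

9.91%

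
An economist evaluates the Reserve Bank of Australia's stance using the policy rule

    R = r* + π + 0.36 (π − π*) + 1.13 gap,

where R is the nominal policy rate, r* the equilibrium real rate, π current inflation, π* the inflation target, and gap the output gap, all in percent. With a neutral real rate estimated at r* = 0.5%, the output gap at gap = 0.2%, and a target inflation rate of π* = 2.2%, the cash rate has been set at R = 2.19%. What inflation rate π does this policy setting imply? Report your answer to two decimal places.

Collecting π: R = r* + (1 + 0.36) π − 0.36 π* + 1.13 gap
1.36 π = 2.19 − 0.5 + 0.36 × 2.2 − 1.13 × 0.2 = 2.256
π = 2.256 / 1.36 = 1.66

1.66%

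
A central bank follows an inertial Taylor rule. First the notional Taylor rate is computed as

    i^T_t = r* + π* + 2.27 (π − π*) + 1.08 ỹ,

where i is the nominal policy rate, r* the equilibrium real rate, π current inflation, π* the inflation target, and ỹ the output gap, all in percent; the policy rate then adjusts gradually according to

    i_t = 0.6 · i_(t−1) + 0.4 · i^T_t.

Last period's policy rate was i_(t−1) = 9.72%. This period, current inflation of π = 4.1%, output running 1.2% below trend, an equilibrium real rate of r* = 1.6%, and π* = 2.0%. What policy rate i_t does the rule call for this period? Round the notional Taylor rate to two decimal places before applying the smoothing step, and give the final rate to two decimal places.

8.66%

Output 1.2% below potential → ỹ = -1.2.
i^T_t = 1.6 + 2.0 + 2.27 × (4.1 − 2.0) + 1.08 × (-1.2)
   = 1.6 + 2 + 4.767 − 1.296 = 7.07
i_t = 0.6 × 9.72 + 0.4 × 7.07 = 5.832 + 2.828 = 8.66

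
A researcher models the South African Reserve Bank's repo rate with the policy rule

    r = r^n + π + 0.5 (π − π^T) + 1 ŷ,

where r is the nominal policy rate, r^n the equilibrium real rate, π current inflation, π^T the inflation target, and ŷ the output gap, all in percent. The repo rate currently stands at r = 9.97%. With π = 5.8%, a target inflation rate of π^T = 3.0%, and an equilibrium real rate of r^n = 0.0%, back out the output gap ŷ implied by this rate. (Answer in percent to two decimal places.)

1 ŷ = 9.97 − 0.0 − 5.8 − 0.5 × (5.8 − 3.0) = 2.77
ŷ = 2.77 / 1 = 2.77

2.77%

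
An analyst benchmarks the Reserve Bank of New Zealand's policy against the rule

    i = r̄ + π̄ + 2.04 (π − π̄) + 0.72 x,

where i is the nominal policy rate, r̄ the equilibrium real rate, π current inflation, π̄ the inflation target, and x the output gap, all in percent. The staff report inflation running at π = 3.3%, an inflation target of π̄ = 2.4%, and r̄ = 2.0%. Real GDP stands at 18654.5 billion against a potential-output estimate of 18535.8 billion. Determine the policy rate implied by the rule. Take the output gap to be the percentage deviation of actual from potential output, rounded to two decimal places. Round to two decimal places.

6.70%

Output gap = 100 × (18654.5 − 18535.8) / 18535.8 = 0.64%.
i = 2.00 + 2.40 + 2.04 × (3.30 − 2.40) + 0.72 × 0.64
   = 2.00 + 2.4 + 1.836 + 0.4608 = 6.70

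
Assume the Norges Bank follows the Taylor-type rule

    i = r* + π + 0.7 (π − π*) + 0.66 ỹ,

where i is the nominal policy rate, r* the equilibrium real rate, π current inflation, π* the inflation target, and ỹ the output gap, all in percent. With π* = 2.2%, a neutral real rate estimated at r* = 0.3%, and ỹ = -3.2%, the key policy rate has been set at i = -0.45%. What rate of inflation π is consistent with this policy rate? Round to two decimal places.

Collecting π: i = r* + (1 + 0.7) π − 0.7 π* + 0.66 ỹ
1.7 π = -0.45 − 0.3 + 0.7 × 2.2 − 0.66 × (-3.2) = 2.902
π = 2.902 / 1.7 = 1.71

1.71%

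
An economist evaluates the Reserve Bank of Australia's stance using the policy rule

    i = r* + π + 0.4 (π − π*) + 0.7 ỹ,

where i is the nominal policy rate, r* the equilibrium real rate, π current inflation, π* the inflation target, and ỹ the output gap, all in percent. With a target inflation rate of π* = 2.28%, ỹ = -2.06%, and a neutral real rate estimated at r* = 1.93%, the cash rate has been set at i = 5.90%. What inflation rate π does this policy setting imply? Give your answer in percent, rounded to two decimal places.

Collecting π: i = r* + (1 + 0.4) π − 0.4 π* + 0.7 ỹ
1.4 π = 5.90 − 1.93 + 0.4 × 2.28 − 0.7 × (-2.06) = 6.324
π = 6.324 / 1.4 = 4.52

4.52%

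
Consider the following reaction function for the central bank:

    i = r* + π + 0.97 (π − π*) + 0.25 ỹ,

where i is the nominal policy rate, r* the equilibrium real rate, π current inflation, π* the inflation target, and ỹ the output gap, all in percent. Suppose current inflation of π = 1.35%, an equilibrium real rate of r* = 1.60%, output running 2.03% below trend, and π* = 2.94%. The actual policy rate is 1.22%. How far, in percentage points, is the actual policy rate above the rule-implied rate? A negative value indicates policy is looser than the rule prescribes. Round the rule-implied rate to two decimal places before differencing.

Output 2.03% below potential → ỹ = -2.03.
i = 1.60 + 1.35 + 0.97 × (1.35 − 2.94) + 0.25 × (-2.03)
   = 1.60 + 1.35 − 1.5423 − 0.5075 = 0.90
Deviation = 1.22 − 0.90 = 0.32 pp.

0.32 pp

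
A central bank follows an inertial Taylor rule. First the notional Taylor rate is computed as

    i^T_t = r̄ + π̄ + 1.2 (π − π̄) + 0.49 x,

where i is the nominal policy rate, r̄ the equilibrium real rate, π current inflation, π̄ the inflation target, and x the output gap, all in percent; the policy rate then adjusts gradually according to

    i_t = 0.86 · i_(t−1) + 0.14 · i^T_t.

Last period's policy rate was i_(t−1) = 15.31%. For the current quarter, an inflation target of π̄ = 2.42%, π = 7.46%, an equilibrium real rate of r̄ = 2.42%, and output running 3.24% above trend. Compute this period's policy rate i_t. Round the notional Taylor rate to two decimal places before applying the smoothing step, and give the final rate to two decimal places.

Output 3.24% above potential → x = 3.24.
i^T_t = 2.42 + 2.42 + 1.2 × (7.46 − 2.42) + 0.49 × 3.24
   = 2.42 + 2.42 + 6.048 + 1.5876 = 12.48
i_t = 0.86 × 15.31 + 0.14 × 12.48 = 13.1666 + 1.7472 = 14.91

14.91%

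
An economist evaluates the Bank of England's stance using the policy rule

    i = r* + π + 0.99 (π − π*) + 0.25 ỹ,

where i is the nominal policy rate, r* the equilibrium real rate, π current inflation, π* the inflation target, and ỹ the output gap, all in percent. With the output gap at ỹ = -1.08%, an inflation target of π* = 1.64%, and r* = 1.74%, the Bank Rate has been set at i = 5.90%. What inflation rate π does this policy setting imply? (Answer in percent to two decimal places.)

3.04%

Collecting π: i = r* + (1 + 0.99) π − 0.99 π* + 0.25 ỹ
1.99 π = 5.90 − 1.74 + 0.99 × 1.64 − 0.25 × (-1.08) = 6.0536
π = 6.0536 / 1.99 = 3.04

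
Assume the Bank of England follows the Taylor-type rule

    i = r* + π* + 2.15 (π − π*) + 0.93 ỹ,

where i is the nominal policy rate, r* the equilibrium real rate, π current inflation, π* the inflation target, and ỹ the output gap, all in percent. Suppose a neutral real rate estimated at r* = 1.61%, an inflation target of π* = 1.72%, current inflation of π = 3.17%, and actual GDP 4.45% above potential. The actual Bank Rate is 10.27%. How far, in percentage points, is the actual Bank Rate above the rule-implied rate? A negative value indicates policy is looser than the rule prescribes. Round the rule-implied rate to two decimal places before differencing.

-0.32 pp

Output 4.45% above potential → ỹ = 4.45.
i = 1.61 + 1.72 + 2.15 × (3.17 − 1.72) + 0.93 × 4.45
   = 1.61 + 1.72 + 3.1175 + 4.1385 = 10.59
Deviation = 10.27 − 10.59 = -0.32 pp.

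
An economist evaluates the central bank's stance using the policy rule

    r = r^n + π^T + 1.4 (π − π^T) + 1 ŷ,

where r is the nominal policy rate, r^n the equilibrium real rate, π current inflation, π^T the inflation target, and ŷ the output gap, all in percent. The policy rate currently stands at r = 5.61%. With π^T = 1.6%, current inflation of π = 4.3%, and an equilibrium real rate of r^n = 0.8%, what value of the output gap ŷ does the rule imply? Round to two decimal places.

1 ŷ = 5.61 − 0.8 − 1.6 − 1.4 × (4.3 − 1.6) = -0.57
ŷ = -0.57 / 1 = -0.57

-0.57%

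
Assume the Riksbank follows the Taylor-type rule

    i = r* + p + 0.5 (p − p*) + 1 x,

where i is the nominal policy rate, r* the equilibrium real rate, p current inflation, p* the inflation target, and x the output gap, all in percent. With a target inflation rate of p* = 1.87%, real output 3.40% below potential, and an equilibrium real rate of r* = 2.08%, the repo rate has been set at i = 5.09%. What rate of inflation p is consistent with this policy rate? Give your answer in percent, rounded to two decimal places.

4.90%

Output 3.40% below potential → x = -3.40.
Collecting p: i = r* + (1 + 0.5) p − 0.5 p* + 1 x
1.5 p = 5.09 − 2.08 + 0.5 × 1.87 − 1 × (-3.40) = 7.345
p = 7.345 / 1.5 = 4.90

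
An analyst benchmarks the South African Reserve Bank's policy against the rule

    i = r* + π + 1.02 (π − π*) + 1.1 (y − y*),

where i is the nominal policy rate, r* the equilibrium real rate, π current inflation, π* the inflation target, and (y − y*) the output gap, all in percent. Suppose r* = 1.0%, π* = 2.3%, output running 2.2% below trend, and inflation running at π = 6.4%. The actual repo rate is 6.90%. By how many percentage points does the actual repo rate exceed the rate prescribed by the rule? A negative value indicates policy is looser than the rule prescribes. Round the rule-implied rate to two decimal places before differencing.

Output 2.2% below potential → (y − y*) = -2.2.
i = 1.0 + 6.4 + 1.02 × (6.4 − 2.3) + 1.1 × (-2.2)
   = 1.0 + 6.4 + 4.182 − 2.42 = 9.16
Deviation = 6.90 − 9.16 = -2.26 pp.

-2.26 pp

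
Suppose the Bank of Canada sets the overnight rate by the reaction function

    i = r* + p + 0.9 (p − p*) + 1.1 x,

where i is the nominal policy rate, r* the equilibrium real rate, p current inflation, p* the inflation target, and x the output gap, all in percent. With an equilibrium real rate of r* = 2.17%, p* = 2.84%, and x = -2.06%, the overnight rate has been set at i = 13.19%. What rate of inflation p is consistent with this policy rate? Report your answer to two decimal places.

Collecting p: i = r* + (1 + 0.9) p − 0.9 p* + 1.1 x
1.9 p = 13.19 − 2.17 + 0.9 × 2.84 − 1.1 × (-2.06) = 15.842
p = 15.842 / 1.9 = 8.34

8.34%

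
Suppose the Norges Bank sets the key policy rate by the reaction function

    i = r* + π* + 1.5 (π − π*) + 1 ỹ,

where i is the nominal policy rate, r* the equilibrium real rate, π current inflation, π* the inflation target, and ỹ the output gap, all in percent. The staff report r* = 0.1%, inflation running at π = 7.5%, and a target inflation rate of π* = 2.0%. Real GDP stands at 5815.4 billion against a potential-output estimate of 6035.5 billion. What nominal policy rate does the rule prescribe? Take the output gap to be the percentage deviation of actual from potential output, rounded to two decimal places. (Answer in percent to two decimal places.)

6.70%

Output gap = 100 × (5815.4 − 6035.5) / 6035.5 = -3.65%.
i = 0.10 + 2.00 + 1.5 × (7.50 − 2.00) + 1 × (-3.65)
   = 0.10 + 2 + 8.25 − 3.65 = 6.70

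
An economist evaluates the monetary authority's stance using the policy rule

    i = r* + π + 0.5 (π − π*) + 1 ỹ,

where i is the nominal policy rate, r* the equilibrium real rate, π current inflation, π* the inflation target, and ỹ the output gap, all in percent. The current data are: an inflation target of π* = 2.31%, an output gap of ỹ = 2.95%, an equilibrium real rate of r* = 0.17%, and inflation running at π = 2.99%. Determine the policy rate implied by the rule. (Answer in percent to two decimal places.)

6.45%

i = 0.17 + 2.99 + 0.5 × (2.99 − 2.31) + 1 × 2.95
   = 0.17 + 2.99 + 0.34 + 2.95 = 6.45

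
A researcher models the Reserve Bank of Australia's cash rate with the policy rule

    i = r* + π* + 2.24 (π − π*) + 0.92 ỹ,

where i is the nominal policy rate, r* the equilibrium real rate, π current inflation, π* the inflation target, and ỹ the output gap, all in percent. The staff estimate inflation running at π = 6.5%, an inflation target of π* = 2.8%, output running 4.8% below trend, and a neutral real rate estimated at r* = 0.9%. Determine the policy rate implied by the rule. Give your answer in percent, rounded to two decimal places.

7.57%

Output 4.8% below potential → ỹ = -4.8.
i = 0.9 + 2.8 + 2.24 × (6.5 − 2.8) + 0.92 × (-4.8)
   = 0.9 + 2.8 + 8.288 − 4.416 = 7.57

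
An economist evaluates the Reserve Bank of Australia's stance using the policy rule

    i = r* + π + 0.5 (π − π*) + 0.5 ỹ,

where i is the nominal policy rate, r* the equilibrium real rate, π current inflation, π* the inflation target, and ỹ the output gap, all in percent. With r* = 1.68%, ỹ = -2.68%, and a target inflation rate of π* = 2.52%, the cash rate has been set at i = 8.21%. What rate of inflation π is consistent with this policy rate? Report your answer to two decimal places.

6.09%

Collecting π: i = r* + (1 + 0.5) π − 0.5 π* + 0.5 ỹ
1.5 π = 8.21 − 1.68 + 0.5 × 2.52 − 0.5 × (-2.68) = 9.13
π = 9.13 / 1.5 = 6.09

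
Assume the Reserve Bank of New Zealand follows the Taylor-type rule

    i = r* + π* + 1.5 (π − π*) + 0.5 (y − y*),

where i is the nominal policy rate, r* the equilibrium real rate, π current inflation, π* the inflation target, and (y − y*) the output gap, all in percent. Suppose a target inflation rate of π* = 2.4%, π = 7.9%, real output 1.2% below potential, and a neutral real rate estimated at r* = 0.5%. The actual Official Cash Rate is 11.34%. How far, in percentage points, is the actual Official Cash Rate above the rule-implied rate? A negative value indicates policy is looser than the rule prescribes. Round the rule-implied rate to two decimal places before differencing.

Output 1.2% below potential → (y − y*) = -1.2.
i = 0.5 + 2.4 + 1.5 × (7.9 − 2.4) + 0.5 × (-1.2)
   = 0.5 + 2.4 + 8.25 − 0.6 = 10.55
Deviation = 11.34 − 10.55 = 0.79 pp.

0.79 pp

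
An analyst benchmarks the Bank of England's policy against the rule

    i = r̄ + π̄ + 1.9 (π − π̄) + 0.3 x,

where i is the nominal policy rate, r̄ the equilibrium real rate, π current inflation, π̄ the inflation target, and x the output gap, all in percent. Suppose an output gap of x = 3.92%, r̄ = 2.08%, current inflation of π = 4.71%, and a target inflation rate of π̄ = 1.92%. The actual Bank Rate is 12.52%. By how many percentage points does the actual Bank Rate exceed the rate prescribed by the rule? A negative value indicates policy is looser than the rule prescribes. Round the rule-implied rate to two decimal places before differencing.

i = 2.08 + 1.92 + 1.9 × (4.71 − 1.92) + 0.3 × 3.92
   = 2.08 + 1.92 + 5.301 + 1.176 = 10.48
Deviation = 12.52 − 10.48 = 2.04 pp.

2.04 pp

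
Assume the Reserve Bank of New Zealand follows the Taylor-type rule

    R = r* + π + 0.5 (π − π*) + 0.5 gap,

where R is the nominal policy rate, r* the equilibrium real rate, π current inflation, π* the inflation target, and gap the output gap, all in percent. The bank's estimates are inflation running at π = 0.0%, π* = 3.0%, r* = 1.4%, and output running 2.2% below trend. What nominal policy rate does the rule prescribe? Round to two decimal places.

-1.20%

Output 2.2% below potential → gap = -2.2.
R = 1.4 + 0.0 + 0.5 × (0.0 − 3.0) + 0.5 × (-2.2)
   = 1.4 + 0 − 1.5 − 1.1 = -1.20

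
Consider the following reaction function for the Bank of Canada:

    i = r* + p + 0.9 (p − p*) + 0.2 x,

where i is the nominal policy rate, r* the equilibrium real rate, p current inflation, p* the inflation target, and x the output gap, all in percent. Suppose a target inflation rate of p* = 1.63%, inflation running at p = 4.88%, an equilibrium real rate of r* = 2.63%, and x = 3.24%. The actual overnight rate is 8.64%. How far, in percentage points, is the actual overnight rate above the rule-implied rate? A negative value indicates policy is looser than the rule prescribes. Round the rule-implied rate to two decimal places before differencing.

i = 2.63 + 4.88 + 0.9 × (4.88 − 1.63) + 0.2 × 3.24
   = 2.63 + 4.88 + 2.925 + 0.648 = 11.08
Deviation = 8.64 − 11.08 = -2.44 pp.

-2.44 pp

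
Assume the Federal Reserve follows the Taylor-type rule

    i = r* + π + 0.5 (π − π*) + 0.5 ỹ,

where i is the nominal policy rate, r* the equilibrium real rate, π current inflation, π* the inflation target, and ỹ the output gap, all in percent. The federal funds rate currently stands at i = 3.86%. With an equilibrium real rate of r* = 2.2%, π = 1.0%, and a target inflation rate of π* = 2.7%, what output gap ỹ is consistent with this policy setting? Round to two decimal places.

0.5 ỹ = 3.86 − 2.2 − 1.0 − 0.5 × (1.0 − 2.7) = 1.51
ỹ = 1.51 / 0.5 = 3.02

3.02%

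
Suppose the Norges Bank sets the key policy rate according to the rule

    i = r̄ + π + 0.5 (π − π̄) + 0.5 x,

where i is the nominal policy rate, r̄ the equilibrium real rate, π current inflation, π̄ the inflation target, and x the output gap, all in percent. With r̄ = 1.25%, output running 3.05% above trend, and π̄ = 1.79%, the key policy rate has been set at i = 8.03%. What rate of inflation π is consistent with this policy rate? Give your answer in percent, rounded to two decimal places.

Output 3.05% above potential → x = 3.05.
Collecting π: i = r̄ + (1 + 0.5) π − 0.5 π̄ + 0.5 x
1.5 π = 8.03 − 1.25 + 0.5 × 1.79 − 0.5 × 3.05 = 6.15
π = 6.15 / 1.5 = 4.10

4.10%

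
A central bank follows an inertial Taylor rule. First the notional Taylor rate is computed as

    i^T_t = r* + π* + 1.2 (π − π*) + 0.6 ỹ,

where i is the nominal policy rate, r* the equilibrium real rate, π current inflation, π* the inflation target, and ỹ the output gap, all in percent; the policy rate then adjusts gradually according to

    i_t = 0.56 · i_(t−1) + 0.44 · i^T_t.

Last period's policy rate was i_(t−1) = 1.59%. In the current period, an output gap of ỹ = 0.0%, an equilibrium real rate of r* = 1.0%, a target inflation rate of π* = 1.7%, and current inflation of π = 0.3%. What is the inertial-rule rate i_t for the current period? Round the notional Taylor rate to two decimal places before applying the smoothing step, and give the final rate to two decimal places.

i^T_t = 1.0 + 1.7 + 1.2 × (0.3 − 1.7) + 0.6 × 0.0
   = 1.0 + 1.7 − 1.68 + 0 = 1.02
i_t = 0.56 × 1.59 + 0.44 × 1.02 = 0.8904 + 0.4488 = 1.34

1.34%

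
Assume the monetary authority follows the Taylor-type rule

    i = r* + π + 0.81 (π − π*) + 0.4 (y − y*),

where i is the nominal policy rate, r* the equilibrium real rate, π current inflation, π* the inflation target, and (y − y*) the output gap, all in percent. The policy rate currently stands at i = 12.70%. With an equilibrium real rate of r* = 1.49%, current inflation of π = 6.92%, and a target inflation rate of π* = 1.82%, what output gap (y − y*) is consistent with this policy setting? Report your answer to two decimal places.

0.40%

0.4 (y − y*) = 12.70 − 1.49 − 6.92 − 0.81 × (6.92 − 1.82) = 0.159
(y − y*) = 0.159 / 0.4 = 0.40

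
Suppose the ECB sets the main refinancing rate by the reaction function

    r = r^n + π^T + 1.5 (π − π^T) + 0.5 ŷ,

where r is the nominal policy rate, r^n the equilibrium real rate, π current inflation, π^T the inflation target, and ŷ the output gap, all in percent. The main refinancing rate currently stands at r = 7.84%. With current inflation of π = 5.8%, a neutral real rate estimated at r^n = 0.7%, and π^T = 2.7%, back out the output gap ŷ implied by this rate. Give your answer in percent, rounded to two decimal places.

-0.42%

0.5 ŷ = 7.84 − 0.7 − 2.7 − 1.5 × (5.8 − 2.7) = -0.21
ŷ = -0.21 / 0.5 = -0.42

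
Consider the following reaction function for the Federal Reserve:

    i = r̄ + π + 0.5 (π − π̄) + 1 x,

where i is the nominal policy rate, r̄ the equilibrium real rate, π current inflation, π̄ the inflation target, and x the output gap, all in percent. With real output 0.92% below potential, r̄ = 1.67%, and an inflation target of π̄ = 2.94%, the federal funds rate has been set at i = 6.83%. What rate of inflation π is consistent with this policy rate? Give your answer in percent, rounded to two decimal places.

5.03%

Output 0.92% below potential → x = -0.92.
Collecting π: i = r̄ + (1 + 0.5) π − 0.5 π̄ + 1 x
1.5 π = 6.83 − 1.67 + 0.5 × 2.94 − 1 × (-0.92) = 7.55
π = 7.55 / 1.5 = 5.03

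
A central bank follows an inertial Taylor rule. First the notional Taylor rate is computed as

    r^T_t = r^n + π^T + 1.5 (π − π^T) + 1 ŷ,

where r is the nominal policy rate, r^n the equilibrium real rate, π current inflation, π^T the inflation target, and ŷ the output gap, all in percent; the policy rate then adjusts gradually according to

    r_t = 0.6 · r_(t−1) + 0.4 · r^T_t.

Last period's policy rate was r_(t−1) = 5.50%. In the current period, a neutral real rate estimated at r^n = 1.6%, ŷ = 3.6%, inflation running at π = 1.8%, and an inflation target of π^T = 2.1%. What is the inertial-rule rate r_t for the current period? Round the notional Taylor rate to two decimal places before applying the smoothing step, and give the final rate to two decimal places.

6.04%

r^T_t = 1.6 + 2.1 + 1.5 × (1.8 − 2.1) + 1 × 3.6
   = 1.6 + 2.1 − 0.45 + 3.6 = 6.85
r_t = 0.6 × 5.50 + 0.4 × 6.85 = 3.3 + 2.74 = 6.04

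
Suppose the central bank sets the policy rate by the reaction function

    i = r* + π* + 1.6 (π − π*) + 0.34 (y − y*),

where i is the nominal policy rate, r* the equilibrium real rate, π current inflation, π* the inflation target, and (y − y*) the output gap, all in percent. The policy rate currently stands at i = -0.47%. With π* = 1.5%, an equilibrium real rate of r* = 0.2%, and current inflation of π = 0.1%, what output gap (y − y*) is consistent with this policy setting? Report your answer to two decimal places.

0.34 (y − y*) = -0.47 − 0.2 − 1.5 − 1.6 × (0.1 − 1.5) = 0.07
(y − y*) = 0.07 / 0.34 = 0.21

0.21%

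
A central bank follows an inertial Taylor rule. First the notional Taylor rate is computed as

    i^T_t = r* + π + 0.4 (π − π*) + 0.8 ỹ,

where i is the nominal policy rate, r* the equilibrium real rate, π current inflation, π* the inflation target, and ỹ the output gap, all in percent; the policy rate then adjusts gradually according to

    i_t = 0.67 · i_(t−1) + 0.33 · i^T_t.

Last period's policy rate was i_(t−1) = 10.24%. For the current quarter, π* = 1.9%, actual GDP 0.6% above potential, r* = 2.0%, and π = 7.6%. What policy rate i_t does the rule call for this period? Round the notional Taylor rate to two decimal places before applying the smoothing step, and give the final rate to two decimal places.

10.94%

Output 0.6% above potential → ỹ = 0.6.
i^T_t = 2.0 + 7.6 + 0.4 × (7.6 − 1.9) + 0.8 × 0.6
   = 2.0 + 7.6 + 2.28 + 0.48 = 12.36
i_t = 0.67 × 10.24 + 0.33 × 12.36 = 6.8608 + 4.0788 = 10.94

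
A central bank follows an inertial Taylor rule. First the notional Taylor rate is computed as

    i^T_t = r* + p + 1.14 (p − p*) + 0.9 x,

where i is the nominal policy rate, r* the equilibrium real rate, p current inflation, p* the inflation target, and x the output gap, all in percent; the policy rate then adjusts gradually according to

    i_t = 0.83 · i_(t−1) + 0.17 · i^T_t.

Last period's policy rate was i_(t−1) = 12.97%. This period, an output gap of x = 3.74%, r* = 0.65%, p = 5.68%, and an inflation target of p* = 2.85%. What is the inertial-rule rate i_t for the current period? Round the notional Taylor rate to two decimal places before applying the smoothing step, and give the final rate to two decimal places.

i^T_t = 0.65 + 5.68 + 1.14 × (5.68 − 2.85) + 0.9 × 3.74
   = 0.65 + 5.68 + 3.2262 + 3.366 = 12.92
i_t = 0.83 × 12.97 + 0.17 × 12.92 = 10.7651 + 2.1964 = 12.96

12.96%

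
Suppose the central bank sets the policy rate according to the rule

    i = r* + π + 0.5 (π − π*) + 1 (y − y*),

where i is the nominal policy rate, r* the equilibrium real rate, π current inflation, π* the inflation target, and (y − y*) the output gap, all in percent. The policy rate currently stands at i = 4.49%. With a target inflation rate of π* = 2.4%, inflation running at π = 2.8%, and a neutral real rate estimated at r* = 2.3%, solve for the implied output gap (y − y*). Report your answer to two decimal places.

1 (y − y*) = 4.49 − 2.3 − 2.8 − 0.5 × (2.8 − 2.4) = -0.81
(y − y*) = -0.81 / 1 = -0.81

-0.81%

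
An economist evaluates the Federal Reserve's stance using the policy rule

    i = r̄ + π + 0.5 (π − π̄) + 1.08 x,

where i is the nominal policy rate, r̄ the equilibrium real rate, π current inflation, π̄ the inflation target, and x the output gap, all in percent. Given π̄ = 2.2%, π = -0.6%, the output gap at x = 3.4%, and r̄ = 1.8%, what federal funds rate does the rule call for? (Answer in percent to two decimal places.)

i = 1.8 + (-0.6) + 0.5 × (-0.6 − 2.2) + 1.08 × 3.4
   = 1.8 − 0.6 − 1.4 + 3.672 = 3.47

3.47%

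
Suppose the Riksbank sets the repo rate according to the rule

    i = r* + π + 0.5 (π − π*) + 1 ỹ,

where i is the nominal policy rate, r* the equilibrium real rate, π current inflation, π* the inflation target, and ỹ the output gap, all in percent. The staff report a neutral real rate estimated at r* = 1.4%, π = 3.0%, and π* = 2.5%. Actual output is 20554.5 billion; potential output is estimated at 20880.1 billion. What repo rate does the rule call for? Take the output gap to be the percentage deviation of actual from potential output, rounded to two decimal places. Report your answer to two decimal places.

3.09%

Output gap = 100 × (20554.5 − 20880.1) / 20880.1 = -1.56%.
i = 1.40 + 3.00 + 0.5 × (3.00 − 2.50) + 1 × (-1.56)
   = 1.40 + 3 + 0.25 − 1.56 = 3.09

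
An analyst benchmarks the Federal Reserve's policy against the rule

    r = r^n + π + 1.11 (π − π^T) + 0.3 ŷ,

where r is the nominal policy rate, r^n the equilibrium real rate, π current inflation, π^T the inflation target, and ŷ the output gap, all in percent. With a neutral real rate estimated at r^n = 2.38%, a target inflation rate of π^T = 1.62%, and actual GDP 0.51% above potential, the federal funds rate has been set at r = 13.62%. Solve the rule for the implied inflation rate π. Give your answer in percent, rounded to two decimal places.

Output 0.51% above potential → ŷ = 0.51.
Collecting π: r = r^n + (1 + 1.11) π − 1.11 π^T + 0.3 ŷ
2.11 π = 13.62 − 2.38 + 1.11 × 1.62 − 0.3 × 0.51 = 12.8852
π = 12.8852 / 2.11 = 6.11

6.11%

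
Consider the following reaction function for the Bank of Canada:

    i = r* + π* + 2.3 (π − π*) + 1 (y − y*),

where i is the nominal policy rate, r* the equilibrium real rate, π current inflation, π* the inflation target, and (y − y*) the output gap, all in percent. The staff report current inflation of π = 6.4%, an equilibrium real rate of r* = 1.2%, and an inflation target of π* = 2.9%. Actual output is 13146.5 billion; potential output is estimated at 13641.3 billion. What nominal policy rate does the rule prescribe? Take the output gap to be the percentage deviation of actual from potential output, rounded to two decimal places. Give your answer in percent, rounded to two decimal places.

Output gap = 100 × (13146.5 − 13641.3) / 13641.3 = -3.63%.
i = 1.20 + 2.90 + 2.3 × (6.40 − 2.90) + 1 × (-3.63)
   = 1.20 + 2.9 + 8.05 − 3.63 = 8.52

8.52%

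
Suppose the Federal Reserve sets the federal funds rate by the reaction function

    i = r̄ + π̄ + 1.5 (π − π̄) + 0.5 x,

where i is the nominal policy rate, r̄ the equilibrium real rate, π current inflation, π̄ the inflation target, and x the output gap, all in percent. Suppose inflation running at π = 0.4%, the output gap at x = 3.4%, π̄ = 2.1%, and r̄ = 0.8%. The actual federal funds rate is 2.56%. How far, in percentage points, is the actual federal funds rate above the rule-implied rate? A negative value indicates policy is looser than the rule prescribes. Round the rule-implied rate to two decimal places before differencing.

i = 0.8 + 2.1 + 1.5 × (0.4 − 2.1) + 0.5 × 3.4
   = 0.8 + 2.1 − 2.55 + 1.7 = 2.05
Deviation = 2.56 − 2.05 = 0.51 pp.

0.51 pp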